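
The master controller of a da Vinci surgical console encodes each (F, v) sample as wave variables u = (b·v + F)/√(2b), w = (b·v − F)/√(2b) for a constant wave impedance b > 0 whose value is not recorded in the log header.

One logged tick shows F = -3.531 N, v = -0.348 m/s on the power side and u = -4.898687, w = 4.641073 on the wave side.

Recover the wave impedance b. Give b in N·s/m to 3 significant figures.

b = 0.274 N·s/m

u + w = -0.257614;  u + w = √(2b)·v, so √(2b) = -0.257614/(-0.348) = 0.740270.
b = (√(2b))²/2 = 0.548000/2 = 0.274000.
(Check via u − w = 2F/√(2b): u − w = -9.539760, 2F/√(2b) = -9.539761.)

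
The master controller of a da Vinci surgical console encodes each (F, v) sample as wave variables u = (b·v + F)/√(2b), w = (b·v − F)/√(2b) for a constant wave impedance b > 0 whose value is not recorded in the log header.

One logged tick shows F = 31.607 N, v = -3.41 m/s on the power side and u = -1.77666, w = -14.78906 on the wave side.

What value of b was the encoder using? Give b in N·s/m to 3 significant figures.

u + w = -16.56572;  u + w = √(2b)·v, so √(2b) = -16.56572/(-3.41) = 4.85798.
b = (√(2b))²/2 = 23.59999/2 = 11.80000.
(Check via u − w = 2F/√(2b): u − w = 13.01240, 2F/√(2b) = 13.01240.)

b = 11.8 N·s/m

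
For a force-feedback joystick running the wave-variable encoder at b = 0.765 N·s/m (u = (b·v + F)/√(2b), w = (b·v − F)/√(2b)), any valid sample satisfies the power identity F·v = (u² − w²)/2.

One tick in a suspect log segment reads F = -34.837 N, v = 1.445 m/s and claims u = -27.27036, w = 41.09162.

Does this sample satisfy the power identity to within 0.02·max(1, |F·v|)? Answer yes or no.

F·v = (-34.837)×1.445 = -50.3395 W.
(u² − w²)/2 = (743.6725 − 1688.5212)/2 = -472.4243 W.
|Δ| = 422.0849;  2% of max(1, |F·v|) = 1.0068.

no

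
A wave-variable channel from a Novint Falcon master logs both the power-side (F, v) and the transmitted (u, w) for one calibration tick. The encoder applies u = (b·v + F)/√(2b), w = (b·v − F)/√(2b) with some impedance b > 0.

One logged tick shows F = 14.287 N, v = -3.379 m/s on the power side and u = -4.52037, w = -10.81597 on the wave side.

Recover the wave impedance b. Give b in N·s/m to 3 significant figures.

u + w = -15.3363;  u + w = √(2b)·v, so √(2b) = -15.3363/(-3.379) = 4.5387.
b = (√(2b))²/2 = 20.6000/2 = 10.3000.
(Check via u − w = 2F/√(2b): u − w = 6.2956, 2F/√(2b) = 6.2956.)

b = 10.3 N·s/m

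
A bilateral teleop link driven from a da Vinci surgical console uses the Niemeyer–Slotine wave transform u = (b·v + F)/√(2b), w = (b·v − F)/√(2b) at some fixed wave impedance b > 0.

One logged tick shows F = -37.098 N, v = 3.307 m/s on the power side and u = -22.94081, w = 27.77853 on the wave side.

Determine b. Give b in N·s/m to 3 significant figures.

u + w = 4.83772;  u + w = √(2b)·v, so √(2b) = 4.83772/3.307 = 1.46287.
b = (√(2b))²/2 = 2.14000/2 = 1.07000.
(Check via u − w = 2F/√(2b): u − w = -50.71934, 2F/√(2b) = -50.71938.)

b = 1.07 N·s/m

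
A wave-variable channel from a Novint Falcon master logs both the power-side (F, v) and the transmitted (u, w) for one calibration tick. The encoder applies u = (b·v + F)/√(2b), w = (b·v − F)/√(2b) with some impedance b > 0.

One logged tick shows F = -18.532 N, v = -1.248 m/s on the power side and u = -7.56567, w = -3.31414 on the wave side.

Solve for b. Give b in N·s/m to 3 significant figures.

b = 38 N·s/m

u + w = -10.8798;  u + w = √(2b)·v, so √(2b) = -10.8798/(-1.248) = 8.7178.
b = (√(2b))²/2 = 76.0000/2 = 38.0000.
(Check via u − w = 2F/√(2b): u − w = -4.2515, 2F/√(2b) = -4.2515.)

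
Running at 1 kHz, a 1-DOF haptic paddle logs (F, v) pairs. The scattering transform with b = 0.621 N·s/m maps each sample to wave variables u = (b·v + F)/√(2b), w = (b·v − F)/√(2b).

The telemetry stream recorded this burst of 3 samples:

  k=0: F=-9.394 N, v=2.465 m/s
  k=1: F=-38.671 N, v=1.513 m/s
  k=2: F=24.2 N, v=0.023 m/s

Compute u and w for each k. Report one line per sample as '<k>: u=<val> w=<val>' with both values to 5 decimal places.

k=0: b·v=0.621×2.465=1.53076; √(2b)=1.11445; u=(1.53076+(-9.394))/1.11445=-7.05571, w=(1.53076−(-9.394))/1.11445=9.80283
k=1: b·v=0.621×1.513=0.93957; √(2b)=1.11445; u=(0.93957+(-38.671))/1.11445=-33.85653, w=(0.93957−(-38.671))/1.11445=35.54269
k=2: b·v=0.621×0.023=0.01428; √(2b)=1.11445; u=(0.01428+24.2)/1.11445=21.72755, w=(0.01428−24.2)/1.11445=-21.70192

0: u=-7.05571 w=9.80283
1: u=-33.85653 w=35.54269
2: u=21.72755 w=-21.70192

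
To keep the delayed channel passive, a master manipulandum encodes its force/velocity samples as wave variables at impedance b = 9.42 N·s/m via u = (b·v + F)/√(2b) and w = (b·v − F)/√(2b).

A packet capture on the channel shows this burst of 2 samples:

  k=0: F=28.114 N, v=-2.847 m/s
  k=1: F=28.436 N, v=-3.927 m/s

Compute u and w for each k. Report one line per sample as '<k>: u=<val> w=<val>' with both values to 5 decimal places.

0: u=0.29841 w=-12.65584
1: u=-1.97128 w=-15.07389

k=0: b·v=9.42×(-2.847)=-26.81874; √(2b)=4.34051; u=(-26.81874+28.114)/4.34051=0.29841, w=(-26.81874−28.114)/4.34051=-12.65584
k=1: b·v=9.42×(-3.927)=-36.99234; √(2b)=4.34051; u=(-36.99234+28.436)/4.34051=-1.97128, w=(-36.99234−28.436)/4.34051=-15.07389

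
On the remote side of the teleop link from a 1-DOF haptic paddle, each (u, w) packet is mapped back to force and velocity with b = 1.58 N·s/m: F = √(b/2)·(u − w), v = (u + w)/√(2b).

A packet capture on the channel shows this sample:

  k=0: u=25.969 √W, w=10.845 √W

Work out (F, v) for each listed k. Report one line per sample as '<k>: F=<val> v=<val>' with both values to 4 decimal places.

0: F=13.4425 v=20.7095

k=0: u−w=15.1240, u+w=36.8140; √(b/2)=0.8888, √(2b)=1.7776; F=0.8888×15.124=13.4425, v=36.8140/1.7776=20.7095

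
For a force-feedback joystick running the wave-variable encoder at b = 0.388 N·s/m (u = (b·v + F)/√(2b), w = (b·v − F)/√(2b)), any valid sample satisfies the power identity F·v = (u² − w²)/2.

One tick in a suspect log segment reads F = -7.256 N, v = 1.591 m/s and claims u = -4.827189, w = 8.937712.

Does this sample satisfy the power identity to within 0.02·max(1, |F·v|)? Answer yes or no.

no

F·v = (-7.256)×1.591 = -11.544296 W.
(u² − w²)/2 = (23.301754 − 79.882696)/2 = -28.290471 W.
|Δ| = 16.746175;  2% of max(1, |F·v|) = 0.230886.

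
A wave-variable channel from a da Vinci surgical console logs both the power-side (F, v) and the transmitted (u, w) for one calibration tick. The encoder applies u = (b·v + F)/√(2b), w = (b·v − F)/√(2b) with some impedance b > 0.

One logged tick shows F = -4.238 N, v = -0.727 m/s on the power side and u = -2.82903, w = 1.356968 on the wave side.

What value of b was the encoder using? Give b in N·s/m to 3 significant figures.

b = 2.05 N·s/m

u + w = -1.472062;  u + w = √(2b)·v, so √(2b) = -1.472062/(-0.727) = 2.024845.
b = (√(2b))²/2 = 4.099996/2 = 2.049998.
(Check via u − w = 2F/√(2b): u − w = -4.185998, 2F/√(2b) = -4.186000.)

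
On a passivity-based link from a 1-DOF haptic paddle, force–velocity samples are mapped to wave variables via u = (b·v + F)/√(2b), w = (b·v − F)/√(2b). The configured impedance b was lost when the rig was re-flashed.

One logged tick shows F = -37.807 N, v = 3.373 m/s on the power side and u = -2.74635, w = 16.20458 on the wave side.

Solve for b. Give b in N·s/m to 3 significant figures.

u + w = 13.4582;  u + w = √(2b)·v, so √(2b) = 13.4582/3.373 = 3.9900.
b = (√(2b))²/2 = 15.9200/2 = 7.9600.
(Check via u − w = 2F/√(2b): u − w = -18.9509, 2F/√(2b) = -18.9509.)

b = 7.96 N·s/m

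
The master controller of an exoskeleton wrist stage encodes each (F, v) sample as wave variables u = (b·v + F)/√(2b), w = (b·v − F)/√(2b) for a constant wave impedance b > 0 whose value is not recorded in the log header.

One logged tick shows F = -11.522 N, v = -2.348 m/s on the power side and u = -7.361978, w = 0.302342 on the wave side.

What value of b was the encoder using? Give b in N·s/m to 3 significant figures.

u + w = -7.059636;  u + w = √(2b)·v, so √(2b) = -7.059636/(-2.348) = 3.006659.
b = (√(2b))²/2 = 9.040000/2 = 4.520000.
(Check via u − w = 2F/√(2b): u − w = -7.664320, 2F/√(2b) = -7.664320.)

b = 4.52 N·s/m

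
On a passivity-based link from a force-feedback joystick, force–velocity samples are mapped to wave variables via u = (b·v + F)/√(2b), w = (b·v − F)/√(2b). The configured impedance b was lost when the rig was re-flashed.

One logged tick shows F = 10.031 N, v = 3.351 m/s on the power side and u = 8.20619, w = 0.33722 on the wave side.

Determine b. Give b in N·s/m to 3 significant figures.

u + w = 8.54341;  u + w = √(2b)·v, so √(2b) = 8.54341/3.351 = 2.54951.
b = (√(2b))²/2 = 6.50000/2 = 3.25000.
(Check via u − w = 2F/√(2b): u − w = 7.86897, 2F/√(2b) = 7.86896.)

b = 3.25 N·s/m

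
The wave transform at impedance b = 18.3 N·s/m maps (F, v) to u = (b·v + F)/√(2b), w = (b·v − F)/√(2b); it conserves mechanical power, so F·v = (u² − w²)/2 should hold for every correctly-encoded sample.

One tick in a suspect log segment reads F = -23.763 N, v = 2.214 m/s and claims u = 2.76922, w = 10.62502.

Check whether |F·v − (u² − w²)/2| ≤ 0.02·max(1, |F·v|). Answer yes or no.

yes

F·v = (-23.763)×2.214 = -52.61128 W.
(u² − w²)/2 = (7.66858 − 112.89105)/2 = -52.61124 W.
|Δ| = 0.00005;  2% of max(1, |F·v|) = 1.05223.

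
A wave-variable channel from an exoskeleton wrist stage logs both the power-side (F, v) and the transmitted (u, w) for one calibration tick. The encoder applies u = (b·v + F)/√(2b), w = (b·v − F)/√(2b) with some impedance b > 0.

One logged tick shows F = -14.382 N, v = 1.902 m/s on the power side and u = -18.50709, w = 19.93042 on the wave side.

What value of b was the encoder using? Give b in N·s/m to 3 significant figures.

b = 0.28 N·s/m

u + w = 1.42333;  u + w = √(2b)·v, so √(2b) = 1.42333/1.902 = 0.74833.
b = (√(2b))²/2 = 0.56000/2 = 0.28000.
(Check via u − w = 2F/√(2b): u − w = -38.43751, 2F/√(2b) = -38.43742.)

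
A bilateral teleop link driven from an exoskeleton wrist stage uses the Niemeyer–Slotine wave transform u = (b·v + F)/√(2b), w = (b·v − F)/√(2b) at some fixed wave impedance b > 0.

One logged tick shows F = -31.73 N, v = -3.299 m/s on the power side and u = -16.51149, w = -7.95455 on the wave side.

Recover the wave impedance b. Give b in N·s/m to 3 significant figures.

b = 27.5 N·s/m

u + w = -24.4660;  u + w = √(2b)·v, so √(2b) = -24.4660/(-3.299) = 7.4162.
b = (√(2b))²/2 = 55.0000/2 = 27.5000.
(Check via u − w = 2F/√(2b): u − w = -8.5569, 2F/√(2b) = -8.5569.)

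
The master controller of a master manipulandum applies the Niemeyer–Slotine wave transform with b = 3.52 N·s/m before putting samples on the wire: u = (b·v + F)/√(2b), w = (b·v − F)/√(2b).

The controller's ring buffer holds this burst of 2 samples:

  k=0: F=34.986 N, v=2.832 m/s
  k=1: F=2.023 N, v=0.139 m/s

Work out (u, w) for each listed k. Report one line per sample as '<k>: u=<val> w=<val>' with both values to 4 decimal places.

0: u=16.9429 w=-9.4288
1: u=0.9469 w=-0.5780

k=0: b·v=3.52×2.832=9.9686; √(2b)=2.6533; u=(9.9686+34.986)/2.6533=16.9429, w=(9.9686−34.986)/2.6533=-9.4288
k=1: b·v=3.52×0.139=0.4893; √(2b)=2.6533; u=(0.4893+2.023)/2.6533=0.9469, w=(0.4893−2.023)/2.6533=-0.5780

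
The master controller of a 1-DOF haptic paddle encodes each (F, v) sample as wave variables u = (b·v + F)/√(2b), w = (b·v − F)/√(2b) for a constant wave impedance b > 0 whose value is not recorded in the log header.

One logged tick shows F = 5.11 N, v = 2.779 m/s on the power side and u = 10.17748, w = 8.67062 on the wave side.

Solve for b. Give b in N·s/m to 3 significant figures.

b = 23 N·s/m

u + w = 18.84810;  u + w = √(2b)·v, so √(2b) = 18.84810/2.779 = 6.78233.
b = (√(2b))²/2 = 46.00002/2 = 23.00001.
(Check via u − w = 2F/√(2b): u − w = 1.50686, 2F/√(2b) = 1.50686.)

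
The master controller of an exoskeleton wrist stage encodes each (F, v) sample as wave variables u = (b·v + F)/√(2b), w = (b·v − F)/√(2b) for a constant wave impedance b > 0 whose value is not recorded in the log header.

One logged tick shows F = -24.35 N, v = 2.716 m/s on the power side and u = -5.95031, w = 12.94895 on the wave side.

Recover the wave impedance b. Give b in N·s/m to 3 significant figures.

u + w = 6.9986;  u + w = √(2b)·v, so √(2b) = 6.9986/2.716 = 2.5768.
b = (√(2b))²/2 = 6.6400/2 = 3.3200.
(Check via u − w = 2F/√(2b): u − w = -18.8993, 2F/√(2b) = -18.8993.)

b = 3.32 N·s/m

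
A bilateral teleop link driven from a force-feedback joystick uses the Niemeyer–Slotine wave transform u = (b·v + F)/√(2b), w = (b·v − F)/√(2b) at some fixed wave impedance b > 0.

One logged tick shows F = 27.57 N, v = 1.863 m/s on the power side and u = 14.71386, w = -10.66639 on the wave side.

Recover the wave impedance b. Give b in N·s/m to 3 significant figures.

b = 2.36 N·s/m

u + w = 4.04747;  u + w = √(2b)·v, so √(2b) = 4.04747/1.863 = 2.17256.
b = (√(2b))²/2 = 4.72000/2 = 2.36000.
(Check via u − w = 2F/√(2b): u − w = 25.38025, 2F/√(2b) = 25.38025.)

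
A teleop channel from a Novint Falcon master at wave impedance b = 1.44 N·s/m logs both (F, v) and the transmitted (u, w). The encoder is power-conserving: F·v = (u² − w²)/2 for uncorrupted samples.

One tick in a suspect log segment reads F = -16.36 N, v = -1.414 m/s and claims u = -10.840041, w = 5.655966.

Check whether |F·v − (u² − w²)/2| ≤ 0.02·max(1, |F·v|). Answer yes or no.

no

F·v = (-16.36)×(-1.414) = 23.133040 W.
(u² − w²)/2 = (117.506489 − 31.989951)/2 = 42.758269 W.
|Δ| = 19.625229;  2% of max(1, |F·v|) = 0.462661.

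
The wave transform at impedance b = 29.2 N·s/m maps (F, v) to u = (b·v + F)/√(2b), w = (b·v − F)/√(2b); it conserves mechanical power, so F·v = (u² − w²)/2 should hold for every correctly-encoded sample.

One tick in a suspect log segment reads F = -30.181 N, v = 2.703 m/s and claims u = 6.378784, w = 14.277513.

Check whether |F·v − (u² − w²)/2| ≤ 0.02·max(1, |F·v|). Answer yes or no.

F·v = (-30.181)×2.703 = -81.579243 W.
(u² − w²)/2 = (40.688885 − 203.847377)/2 = -81.579246 W.
|Δ| = 0.000003;  2% of max(1, |F·v|) = 1.631585.

yes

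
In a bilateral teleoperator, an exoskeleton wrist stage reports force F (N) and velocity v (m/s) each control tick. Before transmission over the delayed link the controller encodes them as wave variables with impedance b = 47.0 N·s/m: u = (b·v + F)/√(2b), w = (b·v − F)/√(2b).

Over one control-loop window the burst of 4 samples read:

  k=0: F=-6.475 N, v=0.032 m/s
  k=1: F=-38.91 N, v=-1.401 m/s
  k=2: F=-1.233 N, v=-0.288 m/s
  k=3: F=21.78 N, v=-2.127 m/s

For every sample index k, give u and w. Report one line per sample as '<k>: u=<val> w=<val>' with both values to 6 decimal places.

0: u=-0.512720 w=0.822971
1: u=-10.804860 w=-2.778339
2: u=-1.523306 w=-1.268958
3: u=-8.064580 w=-12.557451

k=0: b·v=47.0×0.032=1.504000; √(2b)=9.695360; u=(1.504000+(-6.475))/9.695360=-0.512720, w=(1.504000−(-6.475))/9.695360=0.822971
k=1: b·v=47.0×(-1.401)=-65.847000; √(2b)=9.695360; u=(-65.847000+(-38.91))/9.695360=-10.804860, w=(-65.847000−(-38.91))/9.695360=-2.778339
k=2: b·v=47.0×(-0.288)=-13.536000; √(2b)=9.695360; u=(-13.536000+(-1.233))/9.695360=-1.523306, w=(-13.536000−(-1.233))/9.695360=-1.268958
k=3: b·v=47.0×(-2.127)=-99.969000; √(2b)=9.695360; u=(-99.969000+21.78)/9.695360=-8.064580, w=(-99.969000−21.78)/9.695360=-12.557451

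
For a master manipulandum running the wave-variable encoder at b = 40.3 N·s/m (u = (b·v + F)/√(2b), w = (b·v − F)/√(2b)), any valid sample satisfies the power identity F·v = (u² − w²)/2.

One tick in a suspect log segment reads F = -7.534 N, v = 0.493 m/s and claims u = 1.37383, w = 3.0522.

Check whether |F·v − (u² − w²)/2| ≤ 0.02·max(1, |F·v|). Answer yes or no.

F·v = (-7.534)×0.493 = -3.71426 W.
(u² − w²)/2 = (1.88741 − 9.31592)/2 = -3.71426 W.
|Δ| = 0.00000;  2% of max(1, |F·v|) = 0.07429.

yes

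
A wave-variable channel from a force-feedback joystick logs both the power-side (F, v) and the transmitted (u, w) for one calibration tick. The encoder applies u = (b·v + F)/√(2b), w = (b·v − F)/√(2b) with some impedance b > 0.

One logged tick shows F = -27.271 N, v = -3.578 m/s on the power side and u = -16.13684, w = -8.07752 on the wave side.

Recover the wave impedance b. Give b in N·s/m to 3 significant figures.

b = 22.9 N·s/m

u + w = -24.2144;  u + w = √(2b)·v, so √(2b) = -24.2144/(-3.578) = 6.7676.
b = (√(2b))²/2 = 45.8000/2 = 22.9000.
(Check via u − w = 2F/√(2b): u − w = -8.0593, 2F/√(2b) = -8.0593.)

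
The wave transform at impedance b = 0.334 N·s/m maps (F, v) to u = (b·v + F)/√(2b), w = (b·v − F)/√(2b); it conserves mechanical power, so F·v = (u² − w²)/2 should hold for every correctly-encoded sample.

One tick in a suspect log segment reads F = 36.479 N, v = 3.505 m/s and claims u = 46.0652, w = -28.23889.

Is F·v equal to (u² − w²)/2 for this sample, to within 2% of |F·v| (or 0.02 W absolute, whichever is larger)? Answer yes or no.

no

F·v = 36.479×3.505 = 127.8589 W.
(u² − w²)/2 = (2122.0027 − 797.4349)/2 = 662.2839 W.
|Δ| = 534.4250;  2% of max(1, |F·v|) = 2.5572.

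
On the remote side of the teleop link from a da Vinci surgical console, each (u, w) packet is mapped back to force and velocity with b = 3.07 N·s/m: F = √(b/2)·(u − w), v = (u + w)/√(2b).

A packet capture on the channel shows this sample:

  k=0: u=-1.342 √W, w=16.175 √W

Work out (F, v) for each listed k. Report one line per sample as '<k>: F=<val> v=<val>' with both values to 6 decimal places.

k=0: u−w=-17.517000, u+w=14.833000; √(b/2)=1.238951, √(2b)=2.477902; F=1.238951×(-17.517)=-21.702708, v=14.833000/2.477902=5.986112

0: F=-21.702708 v=5.986112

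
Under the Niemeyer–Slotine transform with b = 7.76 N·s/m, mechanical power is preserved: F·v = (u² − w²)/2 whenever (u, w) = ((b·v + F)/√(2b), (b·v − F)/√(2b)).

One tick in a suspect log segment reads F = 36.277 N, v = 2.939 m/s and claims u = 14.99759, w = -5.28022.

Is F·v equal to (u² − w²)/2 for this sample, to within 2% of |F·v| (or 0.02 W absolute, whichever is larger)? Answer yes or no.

no

F·v = 36.277×2.939 = 106.61810 W.
(u² − w²)/2 = (224.92771 − 27.88072)/2 = 98.52349 W.
|Δ| = 8.09461;  2% of max(1, |F·v|) = 2.13236.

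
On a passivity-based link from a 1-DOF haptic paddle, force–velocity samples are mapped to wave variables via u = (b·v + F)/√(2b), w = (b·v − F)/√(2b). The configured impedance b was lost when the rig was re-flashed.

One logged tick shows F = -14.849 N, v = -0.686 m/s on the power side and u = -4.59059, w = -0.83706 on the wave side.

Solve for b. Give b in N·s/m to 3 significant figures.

u + w = -5.4276;  u + w = √(2b)·v, so √(2b) = -5.4276/(-0.686) = 7.9120.
b = (√(2b))²/2 = 62.6002/2 = 31.3001.
(Check via u − w = 2F/√(2b): u − w = -3.7535, 2F/√(2b) = -3.7535.)

b = 31.3 N·s/m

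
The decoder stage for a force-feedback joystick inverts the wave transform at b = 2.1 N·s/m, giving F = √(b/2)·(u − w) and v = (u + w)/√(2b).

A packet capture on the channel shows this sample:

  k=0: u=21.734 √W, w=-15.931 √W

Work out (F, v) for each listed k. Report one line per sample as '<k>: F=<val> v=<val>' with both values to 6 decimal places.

0: F=38.595140 v=2.831574

k=0: u−w=37.665000, u+w=5.803000; √(b/2)=1.024695, √(2b)=2.049390; F=1.024695×37.665=38.595140, v=5.803000/2.049390=2.831574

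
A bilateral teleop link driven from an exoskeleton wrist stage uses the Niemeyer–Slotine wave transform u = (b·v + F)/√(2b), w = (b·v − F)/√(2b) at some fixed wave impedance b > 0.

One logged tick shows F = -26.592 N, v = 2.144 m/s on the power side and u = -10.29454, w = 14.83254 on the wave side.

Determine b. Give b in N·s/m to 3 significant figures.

u + w = 4.5380;  u + w = √(2b)·v, so √(2b) = 4.5380/2.144 = 2.1166.
b = (√(2b))²/2 = 4.4800/2 = 2.2400.
(Check via u − w = 2F/√(2b): u − w = -25.1271, 2F/√(2b) = -25.1270.)

b = 2.24 N·s/m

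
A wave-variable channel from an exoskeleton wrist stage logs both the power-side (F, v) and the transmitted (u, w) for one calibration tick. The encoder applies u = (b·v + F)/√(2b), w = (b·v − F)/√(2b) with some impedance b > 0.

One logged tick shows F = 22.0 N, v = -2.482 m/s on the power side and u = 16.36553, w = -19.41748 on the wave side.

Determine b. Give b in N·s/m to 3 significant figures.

u + w = -3.0520;  u + w = √(2b)·v, so √(2b) = -3.0520/(-2.482) = 1.2296.
b = (√(2b))²/2 = 1.5120/2 = 0.7560.
(Check via u − w = 2F/√(2b): u − w = 35.7830, 2F/√(2b) = 35.7830.)

b = 0.756 N·s/m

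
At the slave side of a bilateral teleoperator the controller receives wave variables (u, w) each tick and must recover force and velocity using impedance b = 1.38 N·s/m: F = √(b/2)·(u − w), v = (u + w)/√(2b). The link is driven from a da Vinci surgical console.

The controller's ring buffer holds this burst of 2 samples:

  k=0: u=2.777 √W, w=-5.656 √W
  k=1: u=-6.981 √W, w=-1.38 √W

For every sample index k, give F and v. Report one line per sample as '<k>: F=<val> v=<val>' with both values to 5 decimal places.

k=0: u−w=8.43300, u+w=-2.87900; √(b/2)=0.83066, √(2b)=1.66132; F=0.83066×8.433=7.00498, v=-2.87900/1.66132=-1.73295
k=1: u−w=-5.60100, u+w=-8.36100; √(b/2)=0.83066, √(2b)=1.66132; F=0.83066×(-5.601)=-4.65254, v=-8.36100/1.66132=-5.03273

0: F=7.00498 v=-1.73295
1: F=-4.65254 v=-5.03273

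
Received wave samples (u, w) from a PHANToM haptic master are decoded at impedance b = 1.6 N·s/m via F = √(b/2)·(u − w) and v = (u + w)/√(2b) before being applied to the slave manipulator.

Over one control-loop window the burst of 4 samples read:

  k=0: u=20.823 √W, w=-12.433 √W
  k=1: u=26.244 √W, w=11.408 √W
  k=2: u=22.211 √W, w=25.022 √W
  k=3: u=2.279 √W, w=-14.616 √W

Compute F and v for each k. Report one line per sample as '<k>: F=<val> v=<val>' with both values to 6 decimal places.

k=0: u−w=33.256000, u+w=8.390000; √(b/2)=0.894427, √(2b)=1.788854; F=0.894427×33.256=29.745071, v=8.390000/1.788854=4.690153
k=1: u−w=14.836000, u+w=37.652000; √(b/2)=0.894427, √(2b)=1.788854; F=0.894427×14.836=13.269722, v=37.652000/1.788854=21.048108
k=2: u−w=-2.811000, u+w=47.233000; √(b/2)=0.894427, √(2b)=1.788854; F=0.894427×(-2.811)=-2.514235, v=47.233000/1.788854=26.404050
k=3: u−w=16.895000, u+w=-12.337000; √(b/2)=0.894427, √(2b)=1.788854; F=0.894427×16.895=15.111347, v=-12.337000/1.788854=-6.896593

0: F=29.745071 v=4.690153
1: F=13.269722 v=21.048108
2: F=-2.514235 v=26.404050
3: F=15.111347 v=-6.896593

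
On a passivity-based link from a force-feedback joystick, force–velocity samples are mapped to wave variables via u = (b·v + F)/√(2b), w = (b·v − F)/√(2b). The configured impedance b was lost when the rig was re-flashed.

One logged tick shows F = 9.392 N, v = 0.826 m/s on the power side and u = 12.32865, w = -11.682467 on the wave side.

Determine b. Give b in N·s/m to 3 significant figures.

b = 0.306 N·s/m

u + w = 0.646183;  u + w = √(2b)·v, so √(2b) = 0.646183/0.826 = 0.782304.
b = (√(2b))²/2 = 0.611999/2 = 0.306000.
(Check via u − w = 2F/√(2b): u − w = 24.011117, 2F/√(2b) = 24.011130.)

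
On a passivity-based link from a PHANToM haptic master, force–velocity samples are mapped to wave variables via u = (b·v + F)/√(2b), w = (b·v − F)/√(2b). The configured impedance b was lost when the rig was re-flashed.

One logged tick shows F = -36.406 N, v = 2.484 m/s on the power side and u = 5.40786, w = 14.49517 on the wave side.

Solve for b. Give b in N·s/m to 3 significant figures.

b = 32.1 N·s/m

u + w = 19.9030;  u + w = √(2b)·v, so √(2b) = 19.9030/2.484 = 8.0125.
b = (√(2b))²/2 = 64.2000/2 = 32.1000.
(Check via u − w = 2F/√(2b): u − w = -9.0873, 2F/√(2b) = -9.0873.)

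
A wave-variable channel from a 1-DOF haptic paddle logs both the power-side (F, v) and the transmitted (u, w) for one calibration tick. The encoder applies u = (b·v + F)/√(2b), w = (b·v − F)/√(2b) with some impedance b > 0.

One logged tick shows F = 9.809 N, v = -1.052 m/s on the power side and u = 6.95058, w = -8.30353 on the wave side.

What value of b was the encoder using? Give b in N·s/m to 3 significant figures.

u + w = -1.3529;  u + w = √(2b)·v, so √(2b) = -1.3529/(-1.052) = 1.2861.
b = (√(2b))²/2 = 1.6540/2 = 0.8270.
(Check via u − w = 2F/√(2b): u − w = 15.2541, 2F/√(2b) = 15.2542.)

b = 0.827 N·s/m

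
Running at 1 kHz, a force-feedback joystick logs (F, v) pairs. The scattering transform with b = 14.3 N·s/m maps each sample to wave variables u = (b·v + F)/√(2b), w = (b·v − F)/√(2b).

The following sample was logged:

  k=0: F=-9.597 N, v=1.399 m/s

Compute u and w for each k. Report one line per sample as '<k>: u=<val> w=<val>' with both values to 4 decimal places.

0: u=1.9463 w=5.5354

k=0: b·v=14.3×1.399=20.0057; √(2b)=5.3479; u=(20.0057+(-9.597))/5.3479=1.9463, w=(20.0057−(-9.597))/5.3479=5.5354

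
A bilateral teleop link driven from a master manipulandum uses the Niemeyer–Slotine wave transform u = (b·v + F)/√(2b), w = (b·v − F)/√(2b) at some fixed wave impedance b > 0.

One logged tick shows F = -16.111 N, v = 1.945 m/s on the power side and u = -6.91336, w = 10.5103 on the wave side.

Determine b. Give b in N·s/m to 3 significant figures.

u + w = 3.59694;  u + w = √(2b)·v, so √(2b) = 3.59694/1.945 = 1.84933.
b = (√(2b))²/2 = 3.42001/2 = 1.71000.
(Check via u − w = 2F/√(2b): u − w = -17.42366, 2F/√(2b) = -17.42364.)

b = 1.71 N·s/m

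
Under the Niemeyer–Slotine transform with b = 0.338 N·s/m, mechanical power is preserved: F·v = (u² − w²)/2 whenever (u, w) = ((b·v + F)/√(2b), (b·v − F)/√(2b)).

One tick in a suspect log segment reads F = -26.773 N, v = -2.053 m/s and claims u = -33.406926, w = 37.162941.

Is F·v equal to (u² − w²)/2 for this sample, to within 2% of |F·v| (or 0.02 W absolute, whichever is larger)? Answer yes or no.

F·v = (-26.773)×(-2.053) = 54.964969 W.
(u² − w²)/2 = (1116.022705 − 1381.084184)/2 = -132.530740 W.
|Δ| = 187.495709;  2% of max(1, |F·v|) = 1.099299.

no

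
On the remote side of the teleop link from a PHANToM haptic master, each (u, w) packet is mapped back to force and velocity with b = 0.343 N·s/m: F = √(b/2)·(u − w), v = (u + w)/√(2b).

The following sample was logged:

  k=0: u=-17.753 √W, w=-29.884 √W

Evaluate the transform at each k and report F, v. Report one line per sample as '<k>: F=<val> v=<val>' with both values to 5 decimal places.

k=0: u−w=12.13100, u+w=-47.63700; √(b/2)=0.41413, √(2b)=0.82825; F=0.41413×12.131=5.02376, v=-47.63700/0.82825=-57.51516

0: F=5.02376 v=-57.51516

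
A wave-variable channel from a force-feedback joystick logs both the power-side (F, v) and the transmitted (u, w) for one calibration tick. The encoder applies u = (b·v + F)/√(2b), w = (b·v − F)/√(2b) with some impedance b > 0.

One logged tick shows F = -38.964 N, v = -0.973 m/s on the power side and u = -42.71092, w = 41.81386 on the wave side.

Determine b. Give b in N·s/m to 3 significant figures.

b = 0.425 N·s/m

u + w = -0.8971;  u + w = √(2b)·v, so √(2b) = -0.8971/(-0.973) = 0.9220.
b = (√(2b))²/2 = 0.8500/2 = 0.4250.
(Check via u − w = 2F/√(2b): u − w = -84.5248, 2F/√(2b) = -84.5249.)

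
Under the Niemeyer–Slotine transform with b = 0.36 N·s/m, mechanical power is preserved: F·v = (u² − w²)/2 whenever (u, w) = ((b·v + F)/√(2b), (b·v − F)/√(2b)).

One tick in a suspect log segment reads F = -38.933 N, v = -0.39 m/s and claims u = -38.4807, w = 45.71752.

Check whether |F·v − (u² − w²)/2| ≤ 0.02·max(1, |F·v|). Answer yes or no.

F·v = (-38.933)×(-0.39) = 15.18387 W.
(u² − w²)/2 = (1480.76427 − 2090.09163)/2 = -304.66368 W.
|Δ| = 319.84755;  2% of max(1, |F·v|) = 0.30368.

no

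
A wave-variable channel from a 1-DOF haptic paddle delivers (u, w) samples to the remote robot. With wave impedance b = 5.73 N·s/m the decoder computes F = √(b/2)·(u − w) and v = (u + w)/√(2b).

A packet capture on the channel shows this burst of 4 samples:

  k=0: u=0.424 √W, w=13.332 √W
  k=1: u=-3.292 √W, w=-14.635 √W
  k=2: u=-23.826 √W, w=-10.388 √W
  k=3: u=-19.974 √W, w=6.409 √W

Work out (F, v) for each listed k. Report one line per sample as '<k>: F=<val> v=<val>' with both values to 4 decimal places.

0: F=-21.8485 v=4.0635
1: F=19.1995 v=-5.2956
2: F=-22.7456 v=-10.1068
3: F=-44.6567 v=-4.0071

k=0: u−w=-12.9080, u+w=13.7560; √(b/2)=1.6926, √(2b)=3.3853; F=1.6926×(-12.908)=-21.8485, v=13.7560/3.3853=4.0635
k=1: u−w=11.3430, u+w=-17.9270; √(b/2)=1.6926, √(2b)=3.3853; F=1.6926×11.343=19.1995, v=-17.9270/3.3853=-5.2956
k=2: u−w=-13.4380, u+w=-34.2140; √(b/2)=1.6926, √(2b)=3.3853; F=1.6926×(-13.438)=-22.7456, v=-34.2140/3.3853=-10.1068
k=3: u−w=-26.3830, u+w=-13.5650; √(b/2)=1.6926, √(2b)=3.3853; F=1.6926×(-26.383)=-44.6567, v=-13.5650/3.3853=-4.0071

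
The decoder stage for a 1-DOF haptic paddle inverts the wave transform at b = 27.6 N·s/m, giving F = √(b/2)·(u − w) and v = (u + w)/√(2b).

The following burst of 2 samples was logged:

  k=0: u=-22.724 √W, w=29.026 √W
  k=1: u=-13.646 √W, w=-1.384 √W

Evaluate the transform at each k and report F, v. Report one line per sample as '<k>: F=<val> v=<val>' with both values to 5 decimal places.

k=0: u−w=-51.75000, u+w=6.30200; √(b/2)=3.71484, √(2b)=7.42967; F=3.71484×(-51.75)=-192.24272, v=6.30200/7.42967=0.84822
k=1: u−w=-12.26200, u+w=-15.03000; √(b/2)=3.71484, √(2b)=7.42967; F=3.71484×(-12.262)=-45.55131, v=-15.03000/7.42967=-2.02297

0: F=-192.24272 v=0.84822
1: F=-45.55131 v=-2.02297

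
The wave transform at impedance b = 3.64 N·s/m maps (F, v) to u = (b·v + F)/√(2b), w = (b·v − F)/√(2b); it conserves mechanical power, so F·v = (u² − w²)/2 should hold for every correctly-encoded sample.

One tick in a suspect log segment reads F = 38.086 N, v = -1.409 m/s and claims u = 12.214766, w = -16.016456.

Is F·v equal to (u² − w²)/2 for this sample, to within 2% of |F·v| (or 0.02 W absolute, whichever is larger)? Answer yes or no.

F·v = 38.086×(-1.409) = -53.663174 W.
(u² − w²)/2 = (149.200508 − 256.526863)/2 = -53.663177 W.
|Δ| = 0.000003;  2% of max(1, |F·v|) = 1.073263.

yes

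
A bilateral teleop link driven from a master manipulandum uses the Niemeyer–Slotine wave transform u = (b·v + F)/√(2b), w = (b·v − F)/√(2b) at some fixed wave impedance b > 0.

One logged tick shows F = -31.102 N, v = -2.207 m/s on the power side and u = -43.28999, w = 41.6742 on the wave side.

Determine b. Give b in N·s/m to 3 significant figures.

b = 0.268 N·s/m

u + w = -1.6158;  u + w = √(2b)·v, so √(2b) = -1.6158/(-2.207) = 0.7321.
b = (√(2b))²/2 = 0.5360/2 = 0.2680.
(Check via u − w = 2F/√(2b): u − w = -84.9642, 2F/√(2b) = -84.9642.)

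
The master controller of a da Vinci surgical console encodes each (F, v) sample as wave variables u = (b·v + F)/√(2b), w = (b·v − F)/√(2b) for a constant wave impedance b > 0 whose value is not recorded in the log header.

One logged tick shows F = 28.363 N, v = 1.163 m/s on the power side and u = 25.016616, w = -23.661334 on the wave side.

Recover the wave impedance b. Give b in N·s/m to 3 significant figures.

b = 0.679 N·s/m

u + w = 1.355282;  u + w = √(2b)·v, so √(2b) = 1.355282/1.163 = 1.165333.
b = (√(2b))²/2 = 1.358000/2 = 0.679000.
(Check via u − w = 2F/√(2b): u − w = 48.677950, 2F/√(2b) = 48.677942.)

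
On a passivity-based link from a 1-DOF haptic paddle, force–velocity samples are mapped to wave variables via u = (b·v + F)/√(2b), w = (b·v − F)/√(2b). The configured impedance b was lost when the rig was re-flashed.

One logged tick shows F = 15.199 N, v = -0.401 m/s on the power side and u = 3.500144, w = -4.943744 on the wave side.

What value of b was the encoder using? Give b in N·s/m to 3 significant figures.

u + w = -1.443600;  u + w = √(2b)·v, so √(2b) = -1.443600/(-0.401) = 3.600000.
b = (√(2b))²/2 = 12.960000/2 = 6.480000.
(Check via u − w = 2F/√(2b): u − w = 8.443888, 2F/√(2b) = 8.443889.)

b = 6.48 N·s/m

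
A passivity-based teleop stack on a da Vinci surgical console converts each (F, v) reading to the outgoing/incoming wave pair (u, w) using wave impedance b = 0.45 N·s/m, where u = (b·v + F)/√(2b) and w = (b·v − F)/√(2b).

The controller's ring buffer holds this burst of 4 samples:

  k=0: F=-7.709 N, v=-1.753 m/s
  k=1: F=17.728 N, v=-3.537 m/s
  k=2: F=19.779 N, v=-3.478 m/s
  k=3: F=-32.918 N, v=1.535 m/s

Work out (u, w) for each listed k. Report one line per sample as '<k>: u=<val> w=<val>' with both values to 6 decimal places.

0: u=-8.957520 w=7.294479
1: u=17.009206 w=-20.364699
2: u=19.199136 w=-22.498657
3: u=-33.970504 w=35.426733

k=0: b·v=0.45×(-1.753)=-0.788850; √(2b)=0.948683; u=(-0.788850+(-7.709))/0.948683=-8.957520, w=(-0.788850−(-7.709))/0.948683=7.294479
k=1: b·v=0.45×(-3.537)=-1.591650; √(2b)=0.948683; u=(-1.591650+17.728)/0.948683=17.009206, w=(-1.591650−17.728)/0.948683=-20.364699
k=2: b·v=0.45×(-3.478)=-1.565100; √(2b)=0.948683; u=(-1.565100+19.779)/0.948683=19.199136, w=(-1.565100−19.779)/0.948683=-22.498657
k=3: b·v=0.45×1.535=0.690750; √(2b)=0.948683; u=(0.690750+(-32.918))/0.948683=-33.970504, w=(0.690750−(-32.918))/0.948683=35.426733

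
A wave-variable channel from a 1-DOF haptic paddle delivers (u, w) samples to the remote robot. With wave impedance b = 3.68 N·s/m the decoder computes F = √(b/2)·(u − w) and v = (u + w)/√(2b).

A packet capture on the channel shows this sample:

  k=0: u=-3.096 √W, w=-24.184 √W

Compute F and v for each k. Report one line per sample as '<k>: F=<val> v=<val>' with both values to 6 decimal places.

k=0: u−w=21.088000, u+w=-27.280000; √(b/2)=1.356466, √(2b)=2.712932; F=1.356466×21.088=28.605155, v=-27.280000/2.712932=-10.055541

0: F=28.605155 v=-10.055541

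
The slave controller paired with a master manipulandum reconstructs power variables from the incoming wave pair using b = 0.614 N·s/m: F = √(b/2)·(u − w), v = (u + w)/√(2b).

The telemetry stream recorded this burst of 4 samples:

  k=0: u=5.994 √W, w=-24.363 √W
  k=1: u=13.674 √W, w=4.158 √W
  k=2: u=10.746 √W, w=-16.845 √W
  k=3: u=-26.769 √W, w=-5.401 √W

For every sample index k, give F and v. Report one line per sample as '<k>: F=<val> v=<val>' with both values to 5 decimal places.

0: F=16.82008 v=-16.57625
1: F=5.27259 v=16.09166
2: F=15.28751 v=-5.50376
3: F=-11.83949 v=-29.03032

k=0: u−w=30.35700, u+w=-18.36900; √(b/2)=0.55408, √(2b)=1.10815; F=0.55408×30.357=16.82008, v=-18.36900/1.10815=-16.57625
k=1: u−w=9.51600, u+w=17.83200; √(b/2)=0.55408, √(2b)=1.10815; F=0.55408×9.516=5.27259, v=17.83200/1.10815=16.09166
k=2: u−w=27.59100, u+w=-6.09900; √(b/2)=0.55408, √(2b)=1.10815; F=0.55408×27.591=15.28751, v=-6.09900/1.10815=-5.50376
k=3: u−w=-21.36800, u+w=-32.17000; √(b/2)=0.55408, √(2b)=1.10815; F=0.55408×(-21.368)=-11.83949, v=-32.17000/1.10815=-29.03032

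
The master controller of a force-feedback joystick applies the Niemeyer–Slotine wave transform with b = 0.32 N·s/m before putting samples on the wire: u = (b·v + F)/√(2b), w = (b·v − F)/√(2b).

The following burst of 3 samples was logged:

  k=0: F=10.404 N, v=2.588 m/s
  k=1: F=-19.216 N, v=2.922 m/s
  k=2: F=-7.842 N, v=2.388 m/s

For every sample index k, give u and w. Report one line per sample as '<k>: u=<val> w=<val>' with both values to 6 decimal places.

0: u=14.040200 w=-11.969800
1: u=-22.851200 w=25.188800
2: u=-8.847300 w=10.757700

k=0: b·v=0.32×2.588=0.828160; √(2b)=0.800000; u=(0.828160+10.404)/0.800000=14.040200, w=(0.828160−10.404)/0.800000=-11.969800
k=1: b·v=0.32×2.922=0.935040; √(2b)=0.800000; u=(0.935040+(-19.216))/0.800000=-22.851200, w=(0.935040−(-19.216))/0.800000=25.188800
k=2: b·v=0.32×2.388=0.764160; √(2b)=0.800000; u=(0.764160+(-7.842))/0.800000=-8.847300, w=(0.764160−(-7.842))/0.800000=10.757700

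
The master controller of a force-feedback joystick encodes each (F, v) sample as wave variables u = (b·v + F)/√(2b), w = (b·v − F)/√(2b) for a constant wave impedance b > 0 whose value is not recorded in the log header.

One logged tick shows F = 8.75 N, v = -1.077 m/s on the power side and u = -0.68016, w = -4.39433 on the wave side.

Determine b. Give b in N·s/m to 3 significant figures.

b = 11.1 N·s/m

u + w = -5.07449;  u + w = √(2b)·v, so √(2b) = -5.07449/(-1.077) = 4.71169.
b = (√(2b))²/2 = 22.20002/2 = 11.10001.
(Check via u − w = 2F/√(2b): u − w = 3.71417, 2F/√(2b) = 3.71417.)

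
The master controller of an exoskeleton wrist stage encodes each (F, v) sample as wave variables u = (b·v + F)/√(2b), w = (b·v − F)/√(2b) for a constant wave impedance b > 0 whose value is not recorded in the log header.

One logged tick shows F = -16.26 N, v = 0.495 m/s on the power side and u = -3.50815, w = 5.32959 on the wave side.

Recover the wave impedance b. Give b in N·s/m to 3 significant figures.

u + w = 1.8214;  u + w = √(2b)·v, so √(2b) = 1.8214/0.495 = 3.6797.
b = (√(2b))²/2 = 13.5400/2 = 6.7700.
(Check via u − w = 2F/√(2b): u − w = -8.8377, 2F/√(2b) = -8.8377.)

b = 6.77 N·s/m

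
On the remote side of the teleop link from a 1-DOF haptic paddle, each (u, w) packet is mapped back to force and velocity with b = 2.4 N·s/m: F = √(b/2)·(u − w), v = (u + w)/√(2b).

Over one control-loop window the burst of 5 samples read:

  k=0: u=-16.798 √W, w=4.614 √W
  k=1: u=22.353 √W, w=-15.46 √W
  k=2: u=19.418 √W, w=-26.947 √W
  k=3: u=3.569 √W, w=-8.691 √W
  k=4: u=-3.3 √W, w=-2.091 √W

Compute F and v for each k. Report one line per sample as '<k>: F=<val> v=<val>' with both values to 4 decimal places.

k=0: u−w=-21.4120, u+w=-12.1840; √(b/2)=1.0954, √(2b)=2.1909; F=1.0954×(-21.412)=-23.4557, v=-12.1840/2.1909=-5.5612
k=1: u−w=37.8130, u+w=6.8930; √(b/2)=1.0954, √(2b)=2.1909; F=1.0954×37.813=41.4221, v=6.8930/2.1909=3.1462
k=2: u−w=46.3650, u+w=-7.5290; √(b/2)=1.0954, √(2b)=2.1909; F=1.0954×46.365=50.7903, v=-7.5290/2.1909=-3.4365
k=3: u−w=12.2600, u+w=-5.1220; √(b/2)=1.0954, √(2b)=2.1909; F=1.0954×12.26=13.4302, v=-5.1220/2.1909=-2.3379
k=4: u−w=-1.2090, u+w=-5.3910; √(b/2)=1.0954, √(2b)=2.1909; F=1.0954×(-1.209)=-1.3244, v=-5.3910/2.1909=-2.4606

0: F=-23.4557 v=-5.5612
1: F=41.4221 v=3.1462
2: F=50.7903 v=-3.4365
3: F=13.4302 v=-2.3379
4: F=-1.3244 v=-2.4606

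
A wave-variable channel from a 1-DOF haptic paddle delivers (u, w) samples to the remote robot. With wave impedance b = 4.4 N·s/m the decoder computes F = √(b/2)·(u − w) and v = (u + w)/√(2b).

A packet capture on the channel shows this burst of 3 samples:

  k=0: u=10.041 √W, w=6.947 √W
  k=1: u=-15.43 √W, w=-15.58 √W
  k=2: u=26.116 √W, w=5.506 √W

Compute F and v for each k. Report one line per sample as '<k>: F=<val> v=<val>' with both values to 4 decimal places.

0: F=4.5891 v=5.7267
1: F=0.2225 v=-10.4535
2: F=30.5696 v=10.6598

k=0: u−w=3.0940, u+w=16.9880; √(b/2)=1.4832, √(2b)=2.9665; F=1.4832×3.094=4.5891, v=16.9880/2.9665=5.7267
k=1: u−w=0.1500, u+w=-31.0100; √(b/2)=1.4832, √(2b)=2.9665; F=1.4832×0.15=0.2225, v=-31.0100/2.9665=-10.4535
k=2: u−w=20.6100, u+w=31.6220; √(b/2)=1.4832, √(2b)=2.9665; F=1.4832×20.61=30.5696, v=31.6220/2.9665=10.6598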